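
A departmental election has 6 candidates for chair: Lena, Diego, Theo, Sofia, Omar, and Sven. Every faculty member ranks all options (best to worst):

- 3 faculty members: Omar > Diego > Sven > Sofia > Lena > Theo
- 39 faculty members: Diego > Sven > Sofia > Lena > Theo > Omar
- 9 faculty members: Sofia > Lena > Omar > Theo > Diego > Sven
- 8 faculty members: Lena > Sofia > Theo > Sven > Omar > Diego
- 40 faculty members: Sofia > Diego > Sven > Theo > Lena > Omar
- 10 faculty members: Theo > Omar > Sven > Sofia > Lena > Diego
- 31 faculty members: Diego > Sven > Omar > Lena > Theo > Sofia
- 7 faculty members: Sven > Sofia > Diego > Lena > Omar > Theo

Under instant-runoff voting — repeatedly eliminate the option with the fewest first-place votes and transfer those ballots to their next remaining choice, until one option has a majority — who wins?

Round 1: Lena 8, Diego 70, Theo 10, Sofia 49, Omar 3, Sven 7. Eliminate Omar.
Round 2: Lena 8, Diego 73, Theo 10, Sofia 49, Sven 7. Eliminate Sven.
Round 3: Lena 8, Diego 73, Theo 10, Sofia 56. Eliminate Lena.
Round 4: Diego 73, Theo 10, Sofia 64. Eliminate Theo.
Round 5: Diego 73, Sofia 74. Sofia has a majority.

Sofia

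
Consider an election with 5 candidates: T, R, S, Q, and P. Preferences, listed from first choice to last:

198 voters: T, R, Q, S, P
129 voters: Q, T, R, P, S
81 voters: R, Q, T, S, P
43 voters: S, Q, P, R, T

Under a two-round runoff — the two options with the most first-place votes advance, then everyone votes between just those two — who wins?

Round 1 first-place votes: T 198, R 81, S 43, Q 129, P 0.
T and Q advance.
Runoff: T is preferred to Q by 198 voters; Q by 253.
Q wins the runoff.

Q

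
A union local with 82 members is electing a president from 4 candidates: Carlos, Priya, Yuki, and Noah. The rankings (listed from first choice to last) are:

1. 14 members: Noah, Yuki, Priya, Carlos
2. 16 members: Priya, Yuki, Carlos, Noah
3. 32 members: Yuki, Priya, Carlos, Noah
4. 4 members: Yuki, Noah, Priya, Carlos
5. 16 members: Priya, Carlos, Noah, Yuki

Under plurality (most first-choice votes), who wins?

Yuki

First-place votes: Carlos 0, Priya 32, Yuki 36, Noah 14.
Yuki has the most first-place votes.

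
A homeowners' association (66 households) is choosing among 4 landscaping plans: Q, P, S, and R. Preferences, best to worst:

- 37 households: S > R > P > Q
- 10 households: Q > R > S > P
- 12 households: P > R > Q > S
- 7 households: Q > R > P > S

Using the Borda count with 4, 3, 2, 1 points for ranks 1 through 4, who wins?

R

Q: 37·1 + 10·4 + 12·2 + 7·4 = 129
P: 37·2 + 10·1 + 12·4 + 7·2 = 146
S: 37·4 + 10·2 + 12·1 + 7·1 = 187
R: 37·3 + 10·3 + 12·3 + 7·3 = 198
R has the highest Borda score (198).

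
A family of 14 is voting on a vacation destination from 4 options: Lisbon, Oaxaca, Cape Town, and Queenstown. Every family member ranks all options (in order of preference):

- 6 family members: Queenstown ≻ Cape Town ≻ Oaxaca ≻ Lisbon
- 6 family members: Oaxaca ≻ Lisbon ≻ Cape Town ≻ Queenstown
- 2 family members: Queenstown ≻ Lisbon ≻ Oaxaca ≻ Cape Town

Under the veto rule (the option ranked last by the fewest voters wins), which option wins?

Oaxaca

Last-place votes: Lisbon 6, Oaxaca 0, Cape Town 2, Queenstown 6.
Oaxaca is ranked last by the fewest voters, so Oaxaca wins.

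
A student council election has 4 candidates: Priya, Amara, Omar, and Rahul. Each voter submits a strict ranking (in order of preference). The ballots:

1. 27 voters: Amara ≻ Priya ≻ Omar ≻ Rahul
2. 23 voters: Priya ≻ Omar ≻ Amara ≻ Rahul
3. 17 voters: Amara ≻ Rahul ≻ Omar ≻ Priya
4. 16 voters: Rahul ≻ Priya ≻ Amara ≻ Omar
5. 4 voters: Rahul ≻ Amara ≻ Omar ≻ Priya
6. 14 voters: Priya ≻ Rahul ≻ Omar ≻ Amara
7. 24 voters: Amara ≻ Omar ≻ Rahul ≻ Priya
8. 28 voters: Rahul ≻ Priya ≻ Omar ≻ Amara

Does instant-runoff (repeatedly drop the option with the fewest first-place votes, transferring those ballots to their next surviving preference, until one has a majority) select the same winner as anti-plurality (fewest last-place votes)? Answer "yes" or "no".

no

Instant-runoff — R1 Priya 37, Amara 68, Omar 0, Rahul 48 (Omar out); R2 Priya 37, Amara 68, Rahul 48 (Priya out); R3 Amara 91, Rahul 62 (Amara winner). Winner: Amara.
Anti-plurality — last-place votes: Priya 45, Amara 42, Omar 16, Rahul 50. Winner: Omar.
The two methods disagree.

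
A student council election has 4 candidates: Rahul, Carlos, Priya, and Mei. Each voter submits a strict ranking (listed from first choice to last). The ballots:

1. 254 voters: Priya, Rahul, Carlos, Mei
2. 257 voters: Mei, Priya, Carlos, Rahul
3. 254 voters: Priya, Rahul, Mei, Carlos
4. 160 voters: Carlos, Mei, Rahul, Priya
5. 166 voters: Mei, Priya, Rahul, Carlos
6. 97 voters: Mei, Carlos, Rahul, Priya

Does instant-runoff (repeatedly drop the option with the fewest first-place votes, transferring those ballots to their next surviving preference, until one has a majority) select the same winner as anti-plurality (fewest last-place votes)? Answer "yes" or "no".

yes

Instant-runoff — R1 Rahul 0, Carlos 160, Priya 508, Mei 520 (Rahul out); R2 Carlos 160, Priya 508, Mei 520 (Carlos out); R3 Priya 508, Mei 680 (Mei winner). Winner: Mei.
Anti-plurality — last-place votes: Rahul 257, Carlos 420, Priya 257, Mei 254. Winner: Mei.
The two methods agree.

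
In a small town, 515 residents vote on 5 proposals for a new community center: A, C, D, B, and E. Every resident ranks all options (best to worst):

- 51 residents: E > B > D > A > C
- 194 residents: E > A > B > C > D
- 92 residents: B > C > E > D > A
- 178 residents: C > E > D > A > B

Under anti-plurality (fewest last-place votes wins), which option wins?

Last-place votes: A 92, C 51, D 194, B 178, E 0.
E is ranked last by the fewest voters, so E wins.

E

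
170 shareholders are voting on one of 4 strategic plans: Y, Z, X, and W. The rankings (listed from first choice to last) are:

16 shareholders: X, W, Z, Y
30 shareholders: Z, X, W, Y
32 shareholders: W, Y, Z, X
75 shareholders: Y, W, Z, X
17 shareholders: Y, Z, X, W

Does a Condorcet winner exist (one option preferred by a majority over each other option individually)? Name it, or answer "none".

Y

Y vs Z: 124–46 for Y.
Y vs X: 124–46 for Y.
Y vs W: 92–78 for Y.
Y beats every other option head-to-head.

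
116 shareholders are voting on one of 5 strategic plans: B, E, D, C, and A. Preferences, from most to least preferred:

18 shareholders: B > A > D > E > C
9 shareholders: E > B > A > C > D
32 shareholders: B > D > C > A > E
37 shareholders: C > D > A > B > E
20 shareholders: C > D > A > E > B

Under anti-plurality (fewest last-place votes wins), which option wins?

Last-place votes: B 20, E 69, D 9, C 18, A 0.
A is ranked last by the fewest voters, so A wins.

A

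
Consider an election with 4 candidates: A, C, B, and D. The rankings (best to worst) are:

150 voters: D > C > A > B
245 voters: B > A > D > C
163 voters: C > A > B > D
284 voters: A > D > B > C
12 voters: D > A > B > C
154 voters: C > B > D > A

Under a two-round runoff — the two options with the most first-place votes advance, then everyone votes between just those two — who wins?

A

Round 1 first-place votes: A 284, C 317, B 245, D 162.
C and A advance.
Runoff: C is preferred to A by 467 voters; A by 541.
A wins the runoff.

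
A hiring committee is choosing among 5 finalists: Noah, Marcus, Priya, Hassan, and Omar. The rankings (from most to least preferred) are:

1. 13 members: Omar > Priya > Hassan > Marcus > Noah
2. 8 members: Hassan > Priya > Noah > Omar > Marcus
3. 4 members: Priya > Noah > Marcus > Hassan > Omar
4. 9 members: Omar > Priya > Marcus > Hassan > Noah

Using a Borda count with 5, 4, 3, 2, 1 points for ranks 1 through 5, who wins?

Priya

Noah: 13·1 + 8·3 + 4·4 + 9·1 = 62
Marcus: 13·2 + 8·1 + 4·3 + 9·3 = 73
Priya: 13·4 + 8·4 + 4·5 + 9·4 = 140
Hassan: 13·3 + 8·5 + 4·2 + 9·2 = 105
Omar: 13·5 + 8·2 + 4·1 + 9·5 = 130
Priya has the highest Borda score (140).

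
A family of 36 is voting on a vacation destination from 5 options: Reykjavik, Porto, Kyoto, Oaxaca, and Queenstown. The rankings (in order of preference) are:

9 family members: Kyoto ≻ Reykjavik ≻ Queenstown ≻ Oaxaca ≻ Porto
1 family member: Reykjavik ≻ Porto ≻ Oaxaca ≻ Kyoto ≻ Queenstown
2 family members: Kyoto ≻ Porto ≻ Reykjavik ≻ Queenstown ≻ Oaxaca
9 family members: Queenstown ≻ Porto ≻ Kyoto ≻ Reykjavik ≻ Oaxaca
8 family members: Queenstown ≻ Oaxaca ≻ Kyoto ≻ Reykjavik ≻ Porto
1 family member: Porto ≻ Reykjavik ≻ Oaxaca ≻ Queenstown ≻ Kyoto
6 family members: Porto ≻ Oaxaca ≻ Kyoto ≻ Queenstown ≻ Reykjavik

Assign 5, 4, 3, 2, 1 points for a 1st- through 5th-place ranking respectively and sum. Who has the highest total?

Reykjavik: 9·4 + 1·5 + 2·3 + 9·2 + 8·2 + 1·4 + 6·1 = 91
Porto: 9·1 + 1·4 + 2·4 + 9·4 + 8·1 + 1·5 + 6·5 = 100
Kyoto: 9·5 + 1·2 + 2·5 + 9·3 + 8·3 + 1·1 + 6·3 = 127
Oaxaca: 9·2 + 1·3 + 2·1 + 9·1 + 8·4 + 1·3 + 6·4 = 91
Queenstown: 9·3 + 1·1 + 2·2 + 9·5 + 8·5 + 1·2 + 6·2 = 131
Queenstown has the highest Borda score (131).

Queenstown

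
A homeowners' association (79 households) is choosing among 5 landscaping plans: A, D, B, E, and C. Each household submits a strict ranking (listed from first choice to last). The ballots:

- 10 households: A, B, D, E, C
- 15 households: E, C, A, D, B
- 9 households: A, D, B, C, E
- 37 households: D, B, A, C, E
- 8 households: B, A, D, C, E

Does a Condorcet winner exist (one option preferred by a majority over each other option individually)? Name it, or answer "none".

Checking pairwise contests:
B beats A 45–34.
A beats D 42–37.
D beats B 61–18.
A beats E 64–15.
A beats C 64–15.
Every option loses at least one head-to-head, so there is no Condorcet winner.

none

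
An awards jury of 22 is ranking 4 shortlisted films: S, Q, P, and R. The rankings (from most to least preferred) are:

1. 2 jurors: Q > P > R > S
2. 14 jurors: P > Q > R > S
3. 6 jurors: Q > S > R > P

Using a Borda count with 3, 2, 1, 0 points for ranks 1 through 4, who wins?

S: 2·0 + 14·0 + 6·2 = 12
Q: 2·3 + 14·2 + 6·3 = 52
P: 2·2 + 14·3 + 6·0 = 46
R: 2·1 + 14·1 + 6·1 = 22
Q has the highest Borda score (52).

Q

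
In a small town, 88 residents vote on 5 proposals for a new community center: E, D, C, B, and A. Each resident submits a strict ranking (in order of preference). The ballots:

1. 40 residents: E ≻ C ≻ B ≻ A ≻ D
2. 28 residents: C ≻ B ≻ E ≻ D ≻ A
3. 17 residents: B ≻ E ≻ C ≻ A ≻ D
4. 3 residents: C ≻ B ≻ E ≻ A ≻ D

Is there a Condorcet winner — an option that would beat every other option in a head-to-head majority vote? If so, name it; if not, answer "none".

none

Checking pairwise contests:
B beats E 48–40.
E beats D 88–0.
E beats C 57–31.
C beats B 71–17.
E beats A 88–0.
Every option loses at least one head-to-head, so there is no Condorcet winner.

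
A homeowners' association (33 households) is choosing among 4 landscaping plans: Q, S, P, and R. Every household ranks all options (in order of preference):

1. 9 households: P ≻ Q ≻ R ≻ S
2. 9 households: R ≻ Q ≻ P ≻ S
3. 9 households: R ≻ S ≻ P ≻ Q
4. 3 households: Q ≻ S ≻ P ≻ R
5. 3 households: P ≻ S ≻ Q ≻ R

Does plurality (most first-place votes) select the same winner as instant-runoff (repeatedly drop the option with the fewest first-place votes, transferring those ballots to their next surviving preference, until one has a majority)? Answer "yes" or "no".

yes

Plurality — first-place votes: Q 3, S 0, P 12, R 18. Winner: R.
Instant-runoff — R1 Q 3, S 0, P 12, R 18 (R winner). Winner: R.
The two methods agree.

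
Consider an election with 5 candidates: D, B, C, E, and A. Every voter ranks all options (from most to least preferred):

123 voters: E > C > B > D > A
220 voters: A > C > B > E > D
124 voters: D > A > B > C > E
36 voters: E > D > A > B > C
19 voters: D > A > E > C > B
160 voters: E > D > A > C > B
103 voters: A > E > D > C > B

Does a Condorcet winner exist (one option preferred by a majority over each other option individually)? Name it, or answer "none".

none

Checking pairwise contests:
E beats D 642–143.
D beats B 442–343.
D beats C 442–343.
A beats E 466–319.
D beats A 462–323.
Every option loses at least one head-to-head, so there is no Condorcet winner.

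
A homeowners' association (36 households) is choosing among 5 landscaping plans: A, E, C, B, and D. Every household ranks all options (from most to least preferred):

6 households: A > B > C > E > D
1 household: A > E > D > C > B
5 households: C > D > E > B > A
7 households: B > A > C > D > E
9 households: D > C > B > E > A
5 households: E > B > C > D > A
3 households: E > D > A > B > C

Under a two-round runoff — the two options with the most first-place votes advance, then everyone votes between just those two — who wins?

Round 1 first-place votes: A 7, E 8, C 5, B 7, D 9.
D and E advance.
Runoff: D is preferred to E by 21 voters; E by 15.
D wins the runoff.

D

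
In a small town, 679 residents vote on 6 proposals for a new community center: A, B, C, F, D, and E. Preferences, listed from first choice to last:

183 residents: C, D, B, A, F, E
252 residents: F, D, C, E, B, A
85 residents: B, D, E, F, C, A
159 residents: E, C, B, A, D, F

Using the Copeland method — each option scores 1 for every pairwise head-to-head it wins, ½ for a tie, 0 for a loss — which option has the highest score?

C

A: beats F; loses to B, C, D, and E → score 1.
B: beats A and F; loses to C, D, and E → score 2.
C: beats A, B, F, D, and E → score 5.
F: beats E; loses to A, B, C, and D → score 1.
D: beats A, B, F, and E; loses to C → score 4.
E: beats A and B; loses to C, F, and D → score 2.
C has the best pairwise record.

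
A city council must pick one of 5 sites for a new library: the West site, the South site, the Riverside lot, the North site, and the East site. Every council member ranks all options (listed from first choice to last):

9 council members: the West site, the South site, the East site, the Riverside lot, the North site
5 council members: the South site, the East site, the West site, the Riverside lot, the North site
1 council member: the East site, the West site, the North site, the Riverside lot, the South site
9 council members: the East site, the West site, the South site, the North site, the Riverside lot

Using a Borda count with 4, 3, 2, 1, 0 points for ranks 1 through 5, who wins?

the West site: 9·4 + 5·2 + 1·3 + 9·3 = 76
the South site: 9·3 + 5·4 + 1·0 + 9·2 = 65
the Riverside lot: 9·1 + 5·1 + 1·1 + 9·0 = 15
the North site: 9·0 + 5·0 + 1·2 + 9·1 = 11
the East site: 9·2 + 5·3 + 1·4 + 9·4 = 73
the West site has the highest Borda score (76).

the West site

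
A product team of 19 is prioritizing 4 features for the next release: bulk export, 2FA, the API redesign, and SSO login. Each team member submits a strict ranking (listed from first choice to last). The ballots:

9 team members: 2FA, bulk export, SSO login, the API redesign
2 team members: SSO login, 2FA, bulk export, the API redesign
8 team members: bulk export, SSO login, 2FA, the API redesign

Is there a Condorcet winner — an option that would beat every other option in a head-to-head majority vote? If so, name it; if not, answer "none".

none

Checking pairwise contests:
2FA beats bulk export 11–8.
SSO login beats 2FA 10–9.
bulk export beats the API redesign 19–0.
bulk export beats SSO login 17–2.
Every option loses at least one head-to-head, so there is no Condorcet winner.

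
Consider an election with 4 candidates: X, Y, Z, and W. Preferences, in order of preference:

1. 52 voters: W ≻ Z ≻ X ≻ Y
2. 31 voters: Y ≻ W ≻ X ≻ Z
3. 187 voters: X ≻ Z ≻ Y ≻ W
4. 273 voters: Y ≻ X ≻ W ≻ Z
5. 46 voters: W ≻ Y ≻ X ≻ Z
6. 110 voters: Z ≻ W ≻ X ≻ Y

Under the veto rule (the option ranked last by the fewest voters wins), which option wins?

X

Last-place votes: X 0, Y 162, Z 350, W 187.
X is ranked last by the fewest voters, so X wins.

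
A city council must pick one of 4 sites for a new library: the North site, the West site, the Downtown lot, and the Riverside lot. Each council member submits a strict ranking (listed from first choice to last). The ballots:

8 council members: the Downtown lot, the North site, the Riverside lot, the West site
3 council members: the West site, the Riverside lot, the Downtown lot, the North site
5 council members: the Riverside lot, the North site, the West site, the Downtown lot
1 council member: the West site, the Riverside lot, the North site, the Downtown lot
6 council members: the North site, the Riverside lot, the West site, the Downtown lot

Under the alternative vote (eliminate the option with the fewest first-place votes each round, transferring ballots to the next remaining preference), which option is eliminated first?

the West site

Round 1: the North site 6, the West site 4, the Downtown lot 8, the Riverside lot 5. Eliminate the West site.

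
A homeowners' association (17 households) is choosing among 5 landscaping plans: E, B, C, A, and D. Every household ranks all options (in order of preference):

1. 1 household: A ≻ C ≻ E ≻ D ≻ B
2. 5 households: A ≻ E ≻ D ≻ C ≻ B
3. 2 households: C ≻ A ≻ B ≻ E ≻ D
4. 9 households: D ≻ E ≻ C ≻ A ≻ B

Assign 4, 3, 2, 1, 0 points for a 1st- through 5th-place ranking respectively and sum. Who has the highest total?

D

E: 1·2 + 5·3 + 2·1 + 9·3 = 46
B: 1·0 + 5·0 + 2·2 + 9·0 = 4
C: 1·3 + 5·1 + 2·4 + 9·2 = 34
A: 1·4 + 5·4 + 2·3 + 9·1 = 39
D: 1·1 + 5·2 + 2·0 + 9·4 = 47
D has the highest Borda score (47).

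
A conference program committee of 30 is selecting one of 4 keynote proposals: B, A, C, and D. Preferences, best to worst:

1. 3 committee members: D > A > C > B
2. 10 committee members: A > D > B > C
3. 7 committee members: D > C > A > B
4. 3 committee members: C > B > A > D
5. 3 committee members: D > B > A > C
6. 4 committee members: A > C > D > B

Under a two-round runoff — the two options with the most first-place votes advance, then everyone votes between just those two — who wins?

A

Round 1 first-place votes: B 0, A 14, C 3, D 13.
A and D advance.
Runoff: A is preferred to D by 17 voters; D by 13.
A wins the runoff.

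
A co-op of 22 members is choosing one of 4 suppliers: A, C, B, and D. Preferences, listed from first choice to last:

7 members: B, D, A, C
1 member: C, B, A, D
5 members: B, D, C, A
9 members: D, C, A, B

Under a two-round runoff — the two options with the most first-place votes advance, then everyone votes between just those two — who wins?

B

Round 1 first-place votes: A 0, C 1, B 12, D 9.
B and D advance.
Runoff: B is preferred to D by 13 voters; D by 9.
B wins the runoff.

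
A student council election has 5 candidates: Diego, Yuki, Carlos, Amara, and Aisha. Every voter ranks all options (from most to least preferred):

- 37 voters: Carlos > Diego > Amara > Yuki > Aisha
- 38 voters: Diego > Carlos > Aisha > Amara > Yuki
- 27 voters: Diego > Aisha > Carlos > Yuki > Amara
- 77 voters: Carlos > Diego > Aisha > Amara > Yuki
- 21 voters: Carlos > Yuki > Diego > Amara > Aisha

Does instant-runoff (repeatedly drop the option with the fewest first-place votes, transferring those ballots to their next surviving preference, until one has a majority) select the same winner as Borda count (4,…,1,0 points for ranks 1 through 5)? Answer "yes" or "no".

Instant-runoff — R1 Diego 65, Yuki 0, Carlos 135, Amara 0, Aisha 0 (Carlos winner). Winner: Carlos.
Borda — scores: Diego 644, Yuki 127, Carlos 708, Amara 210, Aisha 311. Winner: Carlos.
The two methods agree.

yes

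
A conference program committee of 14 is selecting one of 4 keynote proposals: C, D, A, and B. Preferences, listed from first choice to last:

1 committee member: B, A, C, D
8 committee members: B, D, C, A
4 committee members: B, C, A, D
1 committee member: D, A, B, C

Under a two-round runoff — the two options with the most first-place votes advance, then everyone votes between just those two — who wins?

Round 1 first-place votes: C 0, D 1, A 0, B 13.
B and D advance.
Runoff: B is preferred to D by 13 voters; D by 1.
B wins the runoff.

B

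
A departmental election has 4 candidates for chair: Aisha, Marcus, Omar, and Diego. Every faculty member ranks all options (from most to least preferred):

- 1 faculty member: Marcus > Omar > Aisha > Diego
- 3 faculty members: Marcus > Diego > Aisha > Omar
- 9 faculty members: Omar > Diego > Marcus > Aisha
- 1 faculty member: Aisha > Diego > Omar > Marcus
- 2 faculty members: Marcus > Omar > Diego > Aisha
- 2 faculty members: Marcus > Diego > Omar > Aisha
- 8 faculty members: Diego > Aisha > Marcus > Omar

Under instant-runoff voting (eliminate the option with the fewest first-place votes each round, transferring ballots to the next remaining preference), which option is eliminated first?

Round 1: Aisha 1, Marcus 8, Omar 9, Diego 8. Eliminate Aisha.

Aisha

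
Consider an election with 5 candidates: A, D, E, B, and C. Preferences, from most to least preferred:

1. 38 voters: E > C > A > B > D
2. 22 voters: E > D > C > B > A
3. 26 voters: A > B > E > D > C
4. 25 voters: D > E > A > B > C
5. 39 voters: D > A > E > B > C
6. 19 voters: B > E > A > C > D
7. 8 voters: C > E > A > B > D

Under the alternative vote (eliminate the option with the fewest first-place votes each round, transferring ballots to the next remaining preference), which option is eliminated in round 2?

B

Round 1: A 26, D 64, E 60, B 19, C 8. Eliminate C.
Round 2: A 26, D 64, E 68, B 19. Eliminate B.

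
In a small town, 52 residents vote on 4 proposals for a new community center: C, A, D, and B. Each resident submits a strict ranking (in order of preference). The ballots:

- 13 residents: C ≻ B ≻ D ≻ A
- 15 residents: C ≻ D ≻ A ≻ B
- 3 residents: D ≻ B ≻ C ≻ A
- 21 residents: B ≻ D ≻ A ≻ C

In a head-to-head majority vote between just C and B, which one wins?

Voters preferring C to B: 28; preferring B to C: 24.
C wins the head-to-head.

C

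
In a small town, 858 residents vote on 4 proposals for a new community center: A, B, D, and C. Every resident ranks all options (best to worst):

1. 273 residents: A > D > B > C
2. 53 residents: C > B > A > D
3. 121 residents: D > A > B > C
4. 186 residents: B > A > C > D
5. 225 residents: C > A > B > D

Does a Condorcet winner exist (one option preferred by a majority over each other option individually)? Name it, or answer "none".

A vs B: 619–239 for A.
A vs D: 737–121 for A.
A vs C: 580–278 for A.
A beats every other option head-to-head.

A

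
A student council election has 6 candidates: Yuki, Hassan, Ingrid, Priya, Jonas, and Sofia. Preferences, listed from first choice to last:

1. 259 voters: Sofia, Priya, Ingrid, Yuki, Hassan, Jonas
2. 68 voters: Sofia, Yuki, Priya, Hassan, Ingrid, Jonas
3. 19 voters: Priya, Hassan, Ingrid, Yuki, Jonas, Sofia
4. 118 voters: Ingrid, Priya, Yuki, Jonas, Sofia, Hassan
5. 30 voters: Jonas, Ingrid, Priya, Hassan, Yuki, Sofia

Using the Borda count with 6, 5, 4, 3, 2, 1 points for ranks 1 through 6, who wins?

Priya

Yuki: 259·3 + 68·5 + 19·3 + 118·4 + 30·2 = 1706
Hassan: 259·2 + 68·3 + 19·5 + 118·1 + 30·3 = 1025
Ingrid: 259·4 + 68·2 + 19·4 + 118·6 + 30·5 = 2106
Priya: 259·5 + 68·4 + 19·6 + 118·5 + 30·4 = 2391
Jonas: 259·1 + 68·1 + 19·2 + 118·3 + 30·6 = 899
Sofia: 259·6 + 68·6 + 19·1 + 118·2 + 30·1 = 2247
Priya has the highest Borda score (2391).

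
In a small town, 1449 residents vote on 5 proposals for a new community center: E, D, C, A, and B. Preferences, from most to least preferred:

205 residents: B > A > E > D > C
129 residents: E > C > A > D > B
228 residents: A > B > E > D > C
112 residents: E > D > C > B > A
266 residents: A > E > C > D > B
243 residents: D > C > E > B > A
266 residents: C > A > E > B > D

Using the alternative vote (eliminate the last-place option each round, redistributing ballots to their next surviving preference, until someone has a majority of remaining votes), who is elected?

C

Round 1: E 241, D 243, C 266, A 494, B 205. Eliminate B.
Round 2: E 241, D 243, C 266, A 699. Eliminate E.
Round 3: D 355, C 395, A 699. Eliminate D.
Round 4: C 750, A 699. C has a majority.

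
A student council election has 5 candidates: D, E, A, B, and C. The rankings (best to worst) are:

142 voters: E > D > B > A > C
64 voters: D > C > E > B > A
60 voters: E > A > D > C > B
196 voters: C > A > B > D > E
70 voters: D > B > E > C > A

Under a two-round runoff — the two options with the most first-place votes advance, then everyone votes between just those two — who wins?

Round 1 first-place votes: D 134, E 202, A 0, B 0, C 196.
E and C advance.
Runoff: E is preferred to C by 272 voters; C by 260.
E wins the runoff.

E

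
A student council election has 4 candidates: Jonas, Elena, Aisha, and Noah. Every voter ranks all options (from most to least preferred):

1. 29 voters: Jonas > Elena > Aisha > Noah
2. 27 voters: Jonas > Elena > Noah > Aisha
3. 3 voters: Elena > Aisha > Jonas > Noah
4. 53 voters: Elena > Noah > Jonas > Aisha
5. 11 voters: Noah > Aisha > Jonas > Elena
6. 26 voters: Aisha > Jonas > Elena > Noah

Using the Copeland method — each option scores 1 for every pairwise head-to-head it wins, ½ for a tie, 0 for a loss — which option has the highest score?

Jonas

Jonas: beats Elena, Aisha, and Noah → score 3.
Elena: beats Aisha and Noah; loses to Jonas → score 2.
Aisha: loses to Jonas, Elena, and Noah → score 0.
Noah: beats Aisha; loses to Jonas and Elena → score 1.
Jonas has the best pairwise record.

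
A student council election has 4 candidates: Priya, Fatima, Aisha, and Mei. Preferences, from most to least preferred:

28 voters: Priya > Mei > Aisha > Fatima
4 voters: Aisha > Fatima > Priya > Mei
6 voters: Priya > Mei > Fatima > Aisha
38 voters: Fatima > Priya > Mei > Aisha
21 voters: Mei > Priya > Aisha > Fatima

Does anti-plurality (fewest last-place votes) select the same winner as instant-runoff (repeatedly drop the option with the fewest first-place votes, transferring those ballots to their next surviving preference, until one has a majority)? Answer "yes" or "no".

Anti-plurality — last-place votes: Priya 0, Fatima 49, Aisha 44, Mei 4. Winner: Priya.
Instant-runoff — R1 Priya 34, Fatima 38, Aisha 4, Mei 21 (Aisha out); R2 Priya 34, Fatima 42, Mei 21 (Mei out); R3 Priya 55, Fatima 42 (Priya winner). Winner: Priya.
The two methods agree.

yes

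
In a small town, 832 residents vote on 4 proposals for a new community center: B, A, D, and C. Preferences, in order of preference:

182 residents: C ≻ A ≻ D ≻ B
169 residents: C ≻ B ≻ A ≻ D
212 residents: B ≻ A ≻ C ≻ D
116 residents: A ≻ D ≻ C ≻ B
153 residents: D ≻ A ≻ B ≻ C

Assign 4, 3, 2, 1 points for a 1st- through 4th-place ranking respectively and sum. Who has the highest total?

B: 182·1 + 169·3 + 212·4 + 116·1 + 153·2 = 1959
A: 182·3 + 169·2 + 212·3 + 116·4 + 153·3 = 2443
D: 182·2 + 169·1 + 212·1 + 116·3 + 153·4 = 1705
C: 182·4 + 169·4 + 212·2 + 116·2 + 153·1 = 2213
A has the highest Borda score (2443).

A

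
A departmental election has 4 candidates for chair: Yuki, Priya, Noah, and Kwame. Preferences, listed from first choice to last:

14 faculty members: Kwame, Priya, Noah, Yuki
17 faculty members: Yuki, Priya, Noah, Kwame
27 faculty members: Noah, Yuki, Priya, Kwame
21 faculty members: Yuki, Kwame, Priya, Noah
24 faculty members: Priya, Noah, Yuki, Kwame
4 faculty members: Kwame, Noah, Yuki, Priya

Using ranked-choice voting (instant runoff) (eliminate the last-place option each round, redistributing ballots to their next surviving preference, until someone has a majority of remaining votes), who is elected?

Round 1: Yuki 38, Priya 24, Noah 27, Kwame 18. Eliminate Kwame.
Round 2: Yuki 38, Priya 38, Noah 31. Eliminate Noah.
Round 3: Yuki 69, Priya 38. Yuki has a majority.

Yuki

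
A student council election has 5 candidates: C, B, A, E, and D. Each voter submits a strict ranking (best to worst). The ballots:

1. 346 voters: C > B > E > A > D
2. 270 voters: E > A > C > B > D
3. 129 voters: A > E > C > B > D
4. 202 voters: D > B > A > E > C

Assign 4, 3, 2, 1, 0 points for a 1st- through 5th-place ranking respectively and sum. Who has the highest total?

E

C: 346·4 + 270·2 + 129·2 + 202·0 = 2182
B: 346·3 + 270·1 + 129·1 + 202·3 = 2043
A: 346·1 + 270·3 + 129·4 + 202·2 = 2076
E: 346·2 + 270·4 + 129·3 + 202·1 = 2361
D: 346·0 + 270·0 + 129·0 + 202·4 = 808
E has the highest Borda score (2361).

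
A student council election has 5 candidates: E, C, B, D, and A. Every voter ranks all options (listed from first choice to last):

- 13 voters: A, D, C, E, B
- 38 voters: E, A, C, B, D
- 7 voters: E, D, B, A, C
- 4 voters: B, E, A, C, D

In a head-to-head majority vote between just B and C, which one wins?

C

Voters preferring B to C: 11; preferring C to B: 51.
C wins the head-to-head.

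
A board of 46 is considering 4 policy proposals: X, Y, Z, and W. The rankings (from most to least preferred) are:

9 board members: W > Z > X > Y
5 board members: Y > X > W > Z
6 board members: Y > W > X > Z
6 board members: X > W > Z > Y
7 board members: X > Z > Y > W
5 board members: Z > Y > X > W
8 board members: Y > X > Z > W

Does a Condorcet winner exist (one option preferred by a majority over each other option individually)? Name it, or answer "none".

none

Checking pairwise contests:
Y beats X 24–22.
Z beats Y 27–19.
X beats Z 32–14.
X beats W 31–15.
Every option loses at least one head-to-head, so there is no Condorcet winner.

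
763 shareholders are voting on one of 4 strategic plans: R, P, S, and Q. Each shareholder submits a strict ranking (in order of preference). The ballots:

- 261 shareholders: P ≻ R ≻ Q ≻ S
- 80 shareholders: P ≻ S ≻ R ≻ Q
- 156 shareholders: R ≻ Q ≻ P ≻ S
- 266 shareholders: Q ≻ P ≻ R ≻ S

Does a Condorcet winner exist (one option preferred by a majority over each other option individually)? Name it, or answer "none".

Checking pairwise contests:
P beats R 607–156.
Q beats P 422–341.
R beats S 683–80.
R beats Q 497–266.
Every option loses at least one head-to-head, so there is no Condorcet winner.

none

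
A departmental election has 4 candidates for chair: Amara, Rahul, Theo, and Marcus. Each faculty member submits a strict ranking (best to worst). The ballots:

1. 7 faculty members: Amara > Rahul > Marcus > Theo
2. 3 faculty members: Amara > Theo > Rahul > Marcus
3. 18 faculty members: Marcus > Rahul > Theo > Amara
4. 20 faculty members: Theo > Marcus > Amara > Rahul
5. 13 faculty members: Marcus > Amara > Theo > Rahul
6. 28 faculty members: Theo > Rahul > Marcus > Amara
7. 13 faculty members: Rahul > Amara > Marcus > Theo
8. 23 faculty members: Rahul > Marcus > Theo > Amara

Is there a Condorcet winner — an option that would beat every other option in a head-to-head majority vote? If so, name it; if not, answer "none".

none

Checking pairwise contests:
Rahul beats Amara 82–43.
Theo beats Rahul 64–61.
Marcus beats Theo 74–51.
Rahul beats Marcus 74–51.
Every option loses at least one head-to-head, so there is no Condorcet winner.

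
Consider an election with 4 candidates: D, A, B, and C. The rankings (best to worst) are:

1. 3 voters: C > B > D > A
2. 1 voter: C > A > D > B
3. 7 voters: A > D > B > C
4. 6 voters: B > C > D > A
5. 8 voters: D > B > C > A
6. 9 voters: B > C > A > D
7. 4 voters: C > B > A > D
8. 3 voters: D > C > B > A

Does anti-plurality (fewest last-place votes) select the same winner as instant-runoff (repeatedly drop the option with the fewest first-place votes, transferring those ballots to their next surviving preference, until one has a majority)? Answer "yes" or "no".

yes

Anti-plurality — last-place votes: D 13, A 20, B 1, C 7. Winner: B.
Instant-runoff — R1 D 11, A 7, B 15, C 8 (A out); R2 D 18, B 15, C 8 (C out); R3 D 19, B 22 (B winner). Winner: B.
The two methods agree.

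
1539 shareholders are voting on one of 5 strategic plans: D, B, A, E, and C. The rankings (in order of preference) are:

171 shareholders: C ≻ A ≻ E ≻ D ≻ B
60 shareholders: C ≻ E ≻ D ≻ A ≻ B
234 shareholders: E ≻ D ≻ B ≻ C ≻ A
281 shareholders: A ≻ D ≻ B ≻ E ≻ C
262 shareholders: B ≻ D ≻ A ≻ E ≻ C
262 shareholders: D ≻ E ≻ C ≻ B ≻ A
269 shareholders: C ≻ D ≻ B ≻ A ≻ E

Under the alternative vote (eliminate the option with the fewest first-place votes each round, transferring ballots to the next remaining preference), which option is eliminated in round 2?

B

Round 1: D 262, B 262, A 281, E 234, C 500. Eliminate E.
Round 2: D 496, B 262, A 281, C 500. Eliminate B.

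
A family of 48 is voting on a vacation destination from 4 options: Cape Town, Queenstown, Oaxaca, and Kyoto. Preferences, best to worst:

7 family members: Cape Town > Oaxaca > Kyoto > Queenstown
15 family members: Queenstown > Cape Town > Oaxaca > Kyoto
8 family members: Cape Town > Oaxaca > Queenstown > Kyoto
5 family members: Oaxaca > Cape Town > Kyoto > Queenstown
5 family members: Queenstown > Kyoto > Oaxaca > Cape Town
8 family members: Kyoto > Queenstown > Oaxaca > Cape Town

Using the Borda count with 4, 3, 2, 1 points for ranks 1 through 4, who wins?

Cape Town: 7·4 + 15·3 + 8·4 + 5·3 + 5·1 + 8·1 = 133
Queenstown: 7·1 + 15·4 + 8·2 + 5·1 + 5·4 + 8·3 = 132
Oaxaca: 7·3 + 15·2 + 8·3 + 5·4 + 5·2 + 8·2 = 121
Kyoto: 7·2 + 15·1 + 8·1 + 5·2 + 5·3 + 8·4 = 94
Cape Town has the highest Borda score (133).

Cape Town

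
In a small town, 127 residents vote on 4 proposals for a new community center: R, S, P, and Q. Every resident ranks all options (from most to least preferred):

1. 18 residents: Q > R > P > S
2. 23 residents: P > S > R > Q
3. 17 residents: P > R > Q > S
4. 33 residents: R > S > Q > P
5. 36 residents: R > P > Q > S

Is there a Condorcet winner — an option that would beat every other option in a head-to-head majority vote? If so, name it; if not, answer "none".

R vs S: 104–23 for R.
R vs P: 87–40 for R.
R vs Q: 109–18 for R.
R beats every other option head-to-head.

R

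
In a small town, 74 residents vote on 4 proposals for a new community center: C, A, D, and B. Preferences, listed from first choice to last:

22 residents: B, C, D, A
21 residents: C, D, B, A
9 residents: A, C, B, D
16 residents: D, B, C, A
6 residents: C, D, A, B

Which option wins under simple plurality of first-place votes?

First-place votes: C 27, A 9, D 16, B 22.
C has the most first-place votes.

C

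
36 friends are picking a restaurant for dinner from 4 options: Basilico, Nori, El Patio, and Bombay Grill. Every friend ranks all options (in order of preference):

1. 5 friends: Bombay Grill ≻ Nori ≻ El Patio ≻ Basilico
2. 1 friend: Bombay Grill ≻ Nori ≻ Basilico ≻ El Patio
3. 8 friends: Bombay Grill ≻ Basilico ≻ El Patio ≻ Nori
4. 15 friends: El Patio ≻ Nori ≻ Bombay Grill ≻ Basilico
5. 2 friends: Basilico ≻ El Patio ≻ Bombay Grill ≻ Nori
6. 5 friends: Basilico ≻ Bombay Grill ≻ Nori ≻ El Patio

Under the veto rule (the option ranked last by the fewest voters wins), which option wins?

Last-place votes: Basilico 20, Nori 10, El Patio 6, Bombay Grill 0.
Bombay Grill is ranked last by the fewest voters, so Bombay Grill wins.

Bombay Grill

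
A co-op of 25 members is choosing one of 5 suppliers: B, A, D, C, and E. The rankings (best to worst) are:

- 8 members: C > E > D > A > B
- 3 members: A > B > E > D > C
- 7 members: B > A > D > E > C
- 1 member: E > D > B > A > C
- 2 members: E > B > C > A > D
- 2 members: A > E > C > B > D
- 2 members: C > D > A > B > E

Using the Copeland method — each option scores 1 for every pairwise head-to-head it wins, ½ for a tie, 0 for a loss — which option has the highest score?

A

B: beats D and C; loses to A and E → score 2.
A: beats B, D, C, and E → score 4.
D: loses to B, A, C, and E → score 0.
C: beats D; loses to B, A, and E → score 1.
E: beats B, D, and C; loses to A → score 3.
A has the best pairwise record.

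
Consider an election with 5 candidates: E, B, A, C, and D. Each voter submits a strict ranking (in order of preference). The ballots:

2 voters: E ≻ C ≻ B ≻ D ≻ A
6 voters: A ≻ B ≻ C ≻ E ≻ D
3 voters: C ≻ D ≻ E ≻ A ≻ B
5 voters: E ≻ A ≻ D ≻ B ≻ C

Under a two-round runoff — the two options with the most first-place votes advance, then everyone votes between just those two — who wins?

E

Round 1 first-place votes: E 7, B 0, A 6, C 3, D 0.
E and A advance.
Runoff: E is preferred to A by 10 voters; A by 6.
E wins the runoff.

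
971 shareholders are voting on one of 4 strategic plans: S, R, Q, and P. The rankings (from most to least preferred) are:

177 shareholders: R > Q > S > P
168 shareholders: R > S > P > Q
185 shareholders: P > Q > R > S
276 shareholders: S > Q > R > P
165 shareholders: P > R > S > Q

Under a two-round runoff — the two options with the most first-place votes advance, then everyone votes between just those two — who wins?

R

Round 1 first-place votes: S 276, R 345, Q 0, P 350.
P and R advance.
Runoff: P is preferred to R by 350 voters; R by 621.
R wins the runoff.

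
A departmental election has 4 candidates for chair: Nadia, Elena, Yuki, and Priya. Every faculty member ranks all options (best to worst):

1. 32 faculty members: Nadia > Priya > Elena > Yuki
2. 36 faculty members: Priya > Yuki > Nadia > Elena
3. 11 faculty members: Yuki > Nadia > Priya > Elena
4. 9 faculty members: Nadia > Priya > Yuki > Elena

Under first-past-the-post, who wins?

First-place votes: Nadia 41, Elena 0, Yuki 11, Priya 36.
Nadia has the most first-place votes.

Nadia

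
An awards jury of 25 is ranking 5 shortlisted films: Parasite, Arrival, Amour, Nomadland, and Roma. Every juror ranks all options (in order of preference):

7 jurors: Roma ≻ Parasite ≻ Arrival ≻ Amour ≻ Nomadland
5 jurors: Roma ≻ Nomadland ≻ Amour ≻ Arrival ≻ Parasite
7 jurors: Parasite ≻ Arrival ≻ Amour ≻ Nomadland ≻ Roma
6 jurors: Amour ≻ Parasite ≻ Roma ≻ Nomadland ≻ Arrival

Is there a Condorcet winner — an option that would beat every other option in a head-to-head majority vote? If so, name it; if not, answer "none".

Parasite

Parasite vs Arrival: 20–5 for Parasite.
Parasite vs Amour: 14–11 for Parasite.
Parasite vs Nomadland: 20–5 for Parasite.
Parasite vs Roma: 13–12 for Parasite.
Parasite beats every other option head-to-head.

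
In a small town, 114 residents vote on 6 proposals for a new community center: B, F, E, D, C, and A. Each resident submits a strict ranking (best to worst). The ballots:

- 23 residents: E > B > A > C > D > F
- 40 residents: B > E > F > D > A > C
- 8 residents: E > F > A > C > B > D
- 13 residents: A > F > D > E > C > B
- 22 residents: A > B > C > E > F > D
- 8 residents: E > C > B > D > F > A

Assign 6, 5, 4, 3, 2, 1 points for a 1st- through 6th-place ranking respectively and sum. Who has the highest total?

E

B: 23·5 + 40·6 + 8·2 + 13·1 + 22·5 + 8·4 = 526
F: 23·1 + 40·4 + 8·5 + 13·5 + 22·2 + 8·2 = 348
E: 23·6 + 40·5 + 8·6 + 13·3 + 22·3 + 8·6 = 539
D: 23·2 + 40·3 + 8·1 + 13·4 + 22·1 + 8·3 = 272
C: 23·3 + 40·1 + 8·3 + 13·2 + 22·4 + 8·5 = 287
A: 23·4 + 40·2 + 8·4 + 13·6 + 22·6 + 8·1 = 422
E has the highest Borda score (539).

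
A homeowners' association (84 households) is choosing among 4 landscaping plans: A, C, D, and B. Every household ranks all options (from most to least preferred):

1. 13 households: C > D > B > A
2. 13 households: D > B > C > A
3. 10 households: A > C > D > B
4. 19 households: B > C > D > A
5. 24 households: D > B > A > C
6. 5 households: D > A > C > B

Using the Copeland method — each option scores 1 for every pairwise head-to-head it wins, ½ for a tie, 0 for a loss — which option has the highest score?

A: loses to C, D, and B → score 0.
C: beats A; ties D; loses to B → score 1.5.
D: beats A and B; ties C → score 2.5.
B: beats A and C; loses to D → score 2.
D has the best pairwise record.

D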